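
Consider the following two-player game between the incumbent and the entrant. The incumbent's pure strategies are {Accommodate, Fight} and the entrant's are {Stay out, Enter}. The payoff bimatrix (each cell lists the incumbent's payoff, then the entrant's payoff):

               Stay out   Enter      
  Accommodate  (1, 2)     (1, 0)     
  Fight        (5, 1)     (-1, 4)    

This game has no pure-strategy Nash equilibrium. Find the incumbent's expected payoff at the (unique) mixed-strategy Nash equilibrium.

1

Set the incumbent's expected payoff from Accommodate equal to that from Fight:
  the incumbent's expected payoff from Accommodate: q·1 + (1−q)·1 = 1
  the incumbent's expected payoff from Fight: q·5 + (1−q)·(-1) = 6q - 1
  1 = 6q - 1  ⇒  -6q = -2  ⇒  q = 1/3.
At equilibrium the incumbent is indifferent across rows, so the incumbent's payoff equals the payoff from Accommodate: (1/3)·1 + (2/3)·1 = 1.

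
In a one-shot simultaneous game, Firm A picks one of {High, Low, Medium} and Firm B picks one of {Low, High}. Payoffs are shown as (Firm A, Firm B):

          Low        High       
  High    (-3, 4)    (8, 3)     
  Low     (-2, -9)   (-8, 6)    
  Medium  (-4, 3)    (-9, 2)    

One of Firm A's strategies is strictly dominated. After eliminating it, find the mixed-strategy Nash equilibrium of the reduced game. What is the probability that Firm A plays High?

p = 15/16

Firm A's strategy Medium is strictly dominated by Low: -2 > -4 and -8 > -9. Eliminate Medium.
For Firm B to be willing to mix, Firm B must be indifferent between Low and High, which pins down Firm A's mix.
  Firm B's payoff to Low: p·4 + (1−p)·(-9) = 13p - 9
  Firm B's payoff to High: p·3 + (1−p)·6 = -3p + 6
  13p - 9 = -3p + 6  ⇒  16p = 15  ⇒  p = 15/16.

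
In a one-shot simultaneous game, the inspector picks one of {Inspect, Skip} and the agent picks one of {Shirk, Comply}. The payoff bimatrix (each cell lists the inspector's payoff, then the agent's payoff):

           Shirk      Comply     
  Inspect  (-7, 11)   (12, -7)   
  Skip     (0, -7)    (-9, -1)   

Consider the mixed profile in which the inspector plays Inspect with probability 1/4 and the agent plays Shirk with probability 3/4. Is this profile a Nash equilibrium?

Yes

Check the agent's indifference given the inspector's mix p = 1/4:
  payoff from Shirk = -5/2; payoff from Comply = -5/2 — equal.
Check the inspector's indifference given the agent's mix q = 3/4:
  payoff from Inspect = -9/4; payoff from Skip = -9/4 — equal.
Both players are indifferent, so neither can profitably deviate.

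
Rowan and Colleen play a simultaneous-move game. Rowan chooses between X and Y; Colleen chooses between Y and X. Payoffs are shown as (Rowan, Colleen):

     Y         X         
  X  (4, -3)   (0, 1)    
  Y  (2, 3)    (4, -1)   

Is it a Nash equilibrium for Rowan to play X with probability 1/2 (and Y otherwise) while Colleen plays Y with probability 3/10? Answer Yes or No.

Given Colleen's mix q = 3/10, Rowan's payoff from X is 6/5 but from Y is 17/5. Rowan strictly prefers Y, so Rowan would not mix.
So the proposed profile is not a Nash equilibrium.

No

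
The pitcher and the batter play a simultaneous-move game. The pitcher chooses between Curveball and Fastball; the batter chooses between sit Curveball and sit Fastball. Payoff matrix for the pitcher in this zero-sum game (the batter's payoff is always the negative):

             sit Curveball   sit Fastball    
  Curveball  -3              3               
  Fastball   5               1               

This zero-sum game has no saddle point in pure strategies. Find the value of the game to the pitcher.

The pitcher's indifference between Curveball and Fastball determines the batter's mixing probability q:
  the pitcher's payoff from Curveball: q·(-3) + (1−q)·3 = -6q + 3
  the pitcher's payoff from Fastball: q·5 + (1−q)·1 = 4q + 1
  -6q + 3 = 4q + 1  ⇒  -10q = -2  ⇒  q = 1/5.
The value is the pitcher's expected payoff against this mix (using Curveball): (1/5)·(-3) + (4/5)·3 = 9/5.

v = 9/5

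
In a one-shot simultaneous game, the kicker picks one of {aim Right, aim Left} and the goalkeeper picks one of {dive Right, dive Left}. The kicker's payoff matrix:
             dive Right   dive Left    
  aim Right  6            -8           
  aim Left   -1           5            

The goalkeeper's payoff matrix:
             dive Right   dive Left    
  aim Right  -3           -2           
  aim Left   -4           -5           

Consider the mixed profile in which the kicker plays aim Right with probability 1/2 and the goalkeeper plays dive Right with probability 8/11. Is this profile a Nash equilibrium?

No

Given the goalkeeper's mix q = 8/11, the kicker's payoff from aim Right is 24/11 but from aim Left is 7/11. The kicker strictly prefers aim Right, so the kicker would not mix.
So the proposed profile is not a Nash equilibrium.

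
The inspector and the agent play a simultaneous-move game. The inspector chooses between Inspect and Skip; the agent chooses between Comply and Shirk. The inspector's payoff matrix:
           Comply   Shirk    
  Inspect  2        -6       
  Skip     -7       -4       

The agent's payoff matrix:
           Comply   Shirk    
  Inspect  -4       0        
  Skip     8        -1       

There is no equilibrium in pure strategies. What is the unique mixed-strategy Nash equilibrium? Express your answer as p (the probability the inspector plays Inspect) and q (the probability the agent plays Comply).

p = 9/13, q = 2/11

For the agent to be willing to mix, the agent must be indifferent between Comply and Shirk, which pins down the inspector's mix.
  the agent's expected payoff from Comply: p·(-4) + (1−p)·8 = -12p + 8
  the agent's expected payoff from Shirk: p·0 + (1−p)·(-1) = p - 1
  -12p + 8 = p - 1  ⇒  -13p = -9  ⇒  p = 9/13.
The agent's mix must leave the inspector indifferent between Inspect and Skip.
  the inspector's payoff from Inspect: q·2 + (1−q)·(-6) = 8q - 6
  the inspector's payoff from Skip: q·(-7) + (1−q)·(-4) = -3q - 4
  8q - 6 = -3q - 4  ⇒  11q = 2  ⇒  q = 2/11.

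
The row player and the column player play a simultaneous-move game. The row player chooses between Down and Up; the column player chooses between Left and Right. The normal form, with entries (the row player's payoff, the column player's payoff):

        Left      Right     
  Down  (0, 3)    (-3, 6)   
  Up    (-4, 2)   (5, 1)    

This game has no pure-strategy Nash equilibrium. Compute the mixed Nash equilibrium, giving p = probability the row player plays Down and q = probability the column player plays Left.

Set the column player's expected payoff from Left equal to that from Right:
  the column player's payoff from Left: p·3 + (1−p)·2 = p + 2
  the column player's payoff from Right: p·6 + (1−p)·1 = 5p + 1
  p + 2 = 5p + 1  ⇒  -4p = -1  ⇒  p = 1/4.
The row player's indifference between Down and Up determines the column player's mixing probability q:
  the row player's payoff to Down: q·0 + (1−q)·(-3) = 3q - 3
  the row player's payoff to Up: q·(-4) + (1−q)·5 = -9q + 5
  3q - 3 = -9q + 5  ⇒  12q = 8  ⇒  q = 2/3.

p = 1/4, q = 2/3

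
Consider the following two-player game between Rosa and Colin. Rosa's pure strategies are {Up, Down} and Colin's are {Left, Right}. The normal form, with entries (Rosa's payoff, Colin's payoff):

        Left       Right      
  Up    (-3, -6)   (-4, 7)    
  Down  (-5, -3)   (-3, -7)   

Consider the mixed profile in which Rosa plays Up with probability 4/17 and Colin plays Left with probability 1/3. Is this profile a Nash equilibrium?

Yes

Check Colin's indifference given Rosa's mix p = 4/17:
  payoff from Left = -63/17; payoff from Right = -63/17 — equal.
Check Rosa's indifference given Colin's mix q = 1/3:
  payoff from Up = -11/3; payoff from Down = -11/3 — equal.
Both players are indifferent, so neither can profitably deviate.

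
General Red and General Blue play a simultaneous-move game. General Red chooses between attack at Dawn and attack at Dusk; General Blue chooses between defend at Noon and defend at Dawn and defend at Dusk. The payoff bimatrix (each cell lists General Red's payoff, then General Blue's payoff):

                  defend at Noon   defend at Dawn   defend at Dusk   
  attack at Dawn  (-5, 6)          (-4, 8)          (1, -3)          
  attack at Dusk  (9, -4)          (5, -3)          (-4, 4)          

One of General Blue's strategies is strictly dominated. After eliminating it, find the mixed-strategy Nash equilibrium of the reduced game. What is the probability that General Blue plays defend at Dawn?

General Blue's strategy defend at Noon is strictly dominated by defend at Dawn: 8 > 6 and -3 > -4. Eliminate defend at Noon.
General Red's indifference between attack at Dawn and attack at Dusk determines General Blue's mixing probability q:
  General Red's payoff from attack at Dawn: q·(-4) + (1−q)·1 = -5q + 1
  General Red's payoff from attack at Dusk: q·5 + (1−q)·(-4) = 9q - 4
  -5q + 1 = 9q - 4  ⇒  -14q = -5  ⇒  q = 5/14.

q = 5/14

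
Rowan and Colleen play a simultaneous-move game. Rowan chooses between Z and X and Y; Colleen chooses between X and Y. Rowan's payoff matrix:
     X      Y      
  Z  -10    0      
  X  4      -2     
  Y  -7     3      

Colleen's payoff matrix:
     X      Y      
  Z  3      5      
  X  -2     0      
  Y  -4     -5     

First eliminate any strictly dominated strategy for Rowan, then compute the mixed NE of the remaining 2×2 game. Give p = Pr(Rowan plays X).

p = 1/3

Rowan's strategy Z is strictly dominated by Y: -7 > -10 and 3 > 0. Eliminate Z.
For Colleen to be willing to mix, Colleen must be indifferent between X and Y, which pins down Rowan's mix.
  Colleen's payoff to X: p·(-2) + (1−p)·(-4) = 2p - 4
  Colleen's payoff to Y: p·0 + (1−p)·(-5) = 5p - 5
  2p - 4 = 5p - 5  ⇒  -3p = -1  ⇒  p = 1/3.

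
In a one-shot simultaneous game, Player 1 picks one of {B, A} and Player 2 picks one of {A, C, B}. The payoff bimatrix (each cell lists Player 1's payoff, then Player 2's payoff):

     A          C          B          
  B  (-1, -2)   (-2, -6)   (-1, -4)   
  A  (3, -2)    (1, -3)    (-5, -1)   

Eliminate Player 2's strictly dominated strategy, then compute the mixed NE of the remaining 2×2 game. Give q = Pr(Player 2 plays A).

q = 1/2

Player 2's strategy C is strictly dominated by B: -4 > -6 and -1 > -3. Eliminate C.
For Player 1 to be willing to mix, Player 1 must be indifferent between B and A, which pins down Player 2's mix.
  Player 1's expected payoff from B: q·(-1) + (1−q)·(-1) = -1
  Player 1's expected payoff from A: q·3 + (1−q)·(-5) = 8q - 5
  -1 = 8q - 5  ⇒  -8q = -4  ⇒  q = 1/2.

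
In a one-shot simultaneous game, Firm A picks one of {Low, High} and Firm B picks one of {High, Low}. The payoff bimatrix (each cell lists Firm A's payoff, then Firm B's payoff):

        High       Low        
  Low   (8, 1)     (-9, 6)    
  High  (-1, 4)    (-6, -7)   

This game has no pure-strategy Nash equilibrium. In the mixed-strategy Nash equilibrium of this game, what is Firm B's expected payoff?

Firm A's mix must leave Firm B indifferent between High and Low.
  Firm B's payoff to High: p·1 + (1−p)·4 = -3p + 4
  Firm B's payoff to Low: p·6 + (1−p)·(-7) = 13p - 7
  -3p + 4 = 13p - 7  ⇒  -16p = -11  ⇒  p = 11/16.
At equilibrium Firm B is indifferent across columns, so Firm B's payoff equals the payoff from High: (11/16)·1 + (5/16)·4 = 31/16.

31/16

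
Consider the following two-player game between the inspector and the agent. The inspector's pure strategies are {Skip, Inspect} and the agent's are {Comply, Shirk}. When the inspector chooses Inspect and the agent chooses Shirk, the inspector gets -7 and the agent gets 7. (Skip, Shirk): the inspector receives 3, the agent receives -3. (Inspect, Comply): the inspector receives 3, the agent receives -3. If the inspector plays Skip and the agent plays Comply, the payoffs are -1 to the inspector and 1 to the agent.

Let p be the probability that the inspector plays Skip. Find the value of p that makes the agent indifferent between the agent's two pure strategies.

p = 5/7

In a mixed equilibrium the agent is indifferent between Comply and Shirk; this condition fixes p.
  the agent's expected payoff from Comply: p·1 + (1−p)·(-3) = 4p - 3
  the agent's expected payoff from Shirk: p·(-3) + (1−p)·7 = -10p + 7
  4p - 3 = -10p + 7  ⇒  14p = 10  ⇒  p = 5/7.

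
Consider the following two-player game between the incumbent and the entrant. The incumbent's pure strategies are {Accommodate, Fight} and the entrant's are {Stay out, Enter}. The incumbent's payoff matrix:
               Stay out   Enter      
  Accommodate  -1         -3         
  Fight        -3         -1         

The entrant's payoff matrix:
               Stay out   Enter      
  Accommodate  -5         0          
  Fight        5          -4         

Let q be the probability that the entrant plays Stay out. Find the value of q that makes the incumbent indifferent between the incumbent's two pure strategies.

The incumbent's indifference between Accommodate and Fight determines the entrant's mixing probability q:
  the incumbent's expected payoff from Accommodate: q·(-1) + (1−q)·(-3) = 2q - 3
  the incumbent's expected payoff from Fight: q·(-3) + (1−q)·(-1) = -2q - 1
  2q - 3 = -2q - 1  ⇒  4q = 2  ⇒  q = 1/2.

q = 1/2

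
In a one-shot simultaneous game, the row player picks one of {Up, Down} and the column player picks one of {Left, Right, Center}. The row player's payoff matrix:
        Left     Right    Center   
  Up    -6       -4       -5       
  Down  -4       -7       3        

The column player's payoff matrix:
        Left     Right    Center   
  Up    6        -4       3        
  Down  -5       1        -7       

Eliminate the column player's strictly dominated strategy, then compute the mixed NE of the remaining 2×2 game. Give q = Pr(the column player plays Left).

The column player's strategy Center is strictly dominated by Left: 6 > 3 and -5 > -7. Eliminate Center.
Set the row player's expected payoff from Up equal to that from Down:
  the row player's payoff from Up: q·(-6) + (1−q)·(-4) = -2q - 4
  the row player's payoff from Down: q·(-4) + (1−q)·(-7) = 3q - 7
  -2q - 4 = 3q - 7  ⇒  -5q = -3  ⇒  q = 3/5.

q = 3/5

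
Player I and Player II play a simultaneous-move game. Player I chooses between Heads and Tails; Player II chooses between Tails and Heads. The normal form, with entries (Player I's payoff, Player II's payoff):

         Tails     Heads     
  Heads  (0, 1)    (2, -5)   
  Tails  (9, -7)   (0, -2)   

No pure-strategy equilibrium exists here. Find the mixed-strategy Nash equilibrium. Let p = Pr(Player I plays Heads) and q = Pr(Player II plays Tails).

Set Player II's expected payoff from Tails equal to that from Heads:
  Player II's expected payoff from Tails: p·1 + (1−p)·(-7) = 8p - 7
  Player II's expected payoff from Heads: p·(-5) + (1−p)·(-2) = -3p - 2
  8p - 7 = -3p - 2  ⇒  11p = 5  ⇒  p = 5/11.
Set Player I's expected payoff from Heads equal to that from Tails:
  Player I's payoff from Heads: q·0 + (1−q)·2 = -2q + 2
  Player I's payoff from Tails: q·9 + (1−q)·0 = 9q
  -2q + 2 = 9q  ⇒  -11q = -2  ⇒  q = 2/11.

p = 5/11, q = 2/11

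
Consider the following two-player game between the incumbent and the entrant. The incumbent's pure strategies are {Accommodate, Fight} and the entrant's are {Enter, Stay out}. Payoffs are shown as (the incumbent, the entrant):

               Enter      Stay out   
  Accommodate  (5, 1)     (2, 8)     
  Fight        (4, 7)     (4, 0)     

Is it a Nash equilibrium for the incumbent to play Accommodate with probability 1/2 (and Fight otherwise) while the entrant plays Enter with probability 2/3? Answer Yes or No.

Yes

Check the entrant's indifference given the incumbent's mix p = 1/2:
  payoff from Enter = 4; payoff from Stay out = 4 — equal.
Check the incumbent's indifference given the entrant's mix q = 2/3:
  payoff from Accommodate = 4; payoff from Fight = 4 — equal.
Both players are indifferent, so neither can profitably deviate.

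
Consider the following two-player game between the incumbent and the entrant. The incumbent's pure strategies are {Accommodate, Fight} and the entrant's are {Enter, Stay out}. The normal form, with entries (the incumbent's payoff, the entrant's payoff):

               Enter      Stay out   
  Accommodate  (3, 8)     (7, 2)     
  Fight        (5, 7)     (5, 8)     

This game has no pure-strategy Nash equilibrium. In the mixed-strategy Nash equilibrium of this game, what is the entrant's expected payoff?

The entrant's indifference between Enter and Stay out determines the incumbent's mixing probability p:
  the entrant's payoff from Enter: p·8 + (1−p)·7 = p + 7
  the entrant's payoff from Stay out: p·2 + (1−p)·8 = -6p + 8
  p + 7 = -6p + 8  ⇒  7p = 1  ⇒  p = 1/7.
At equilibrium the entrant is indifferent across columns, so the entrant's payoff equals the payoff from Enter: (1/7)·8 + (6/7)·7 = 50/7.

50/7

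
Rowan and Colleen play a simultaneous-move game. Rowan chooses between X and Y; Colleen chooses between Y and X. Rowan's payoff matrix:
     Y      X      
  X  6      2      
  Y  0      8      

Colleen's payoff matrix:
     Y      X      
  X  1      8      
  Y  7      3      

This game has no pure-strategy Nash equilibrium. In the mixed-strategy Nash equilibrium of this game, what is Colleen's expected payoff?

53/11

Colleen's indifference between Y and X determines Rowan's mixing probability p:
  Colleen's payoff to Y: p·1 + (1−p)·7 = -6p + 7
  Colleen's payoff to X: p·8 + (1−p)·3 = 5p + 3
  -6p + 7 = 5p + 3  ⇒  -11p = -4  ⇒  p = 4/11.
At equilibrium Colleen is indifferent across columns, so Colleen's payoff equals the payoff from Y: (4/11)·1 + (7/11)·7 = 53/11.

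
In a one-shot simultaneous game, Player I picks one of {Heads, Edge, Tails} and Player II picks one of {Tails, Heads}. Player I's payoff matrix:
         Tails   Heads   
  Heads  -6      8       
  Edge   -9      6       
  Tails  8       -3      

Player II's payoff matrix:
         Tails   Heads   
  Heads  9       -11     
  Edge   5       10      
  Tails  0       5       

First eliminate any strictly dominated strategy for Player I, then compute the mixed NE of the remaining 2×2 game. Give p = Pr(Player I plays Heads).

Player I's strategy Edge is strictly dominated by Heads: -6 > -9 and 8 > 6. Eliminate Edge.
Player I's mix must leave Player II indifferent between Tails and Heads.
  Player II's payoff from Tails: p·9 + (1−p)·0 = 9p
  Player II's payoff from Heads: p·(-11) + (1−p)·5 = -16p + 5
  9p = -16p + 5  ⇒  25p = 5  ⇒  p = 1/5.

p = 1/5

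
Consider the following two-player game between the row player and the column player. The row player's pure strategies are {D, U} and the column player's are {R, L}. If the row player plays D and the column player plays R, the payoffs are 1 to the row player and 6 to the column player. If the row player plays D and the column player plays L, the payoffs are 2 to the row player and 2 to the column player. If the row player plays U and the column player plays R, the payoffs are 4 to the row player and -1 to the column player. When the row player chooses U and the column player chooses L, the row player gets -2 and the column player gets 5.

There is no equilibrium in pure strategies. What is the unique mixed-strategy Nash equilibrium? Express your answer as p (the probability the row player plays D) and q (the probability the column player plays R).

p = 3/5, q = 4/7

In a mixed equilibrium the column player is indifferent between R and L; this condition fixes p.
  the column player's payoff from R: p·6 + (1−p)·(-1) = 7p - 1
  the column player's payoff from L: p·2 + (1−p)·5 = -3p + 5
  7p - 1 = -3p + 5  ⇒  10p = 6  ⇒  p = 3/5.
The row player's indifference between D and U determines the column player's mixing probability q:
  the row player's payoff to D: q·1 + (1−q)·2 = -q + 2
  the row player's payoff to U: q·4 + (1−q)·(-2) = 6q - 2
  -q + 2 = 6q - 2  ⇒  -7q = -4  ⇒  q = 4/7.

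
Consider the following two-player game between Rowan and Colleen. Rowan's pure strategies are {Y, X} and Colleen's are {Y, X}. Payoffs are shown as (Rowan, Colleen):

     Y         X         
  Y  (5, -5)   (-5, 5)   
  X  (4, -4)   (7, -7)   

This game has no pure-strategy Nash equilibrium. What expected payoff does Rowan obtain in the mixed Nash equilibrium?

55/13

Colleen's mix must leave Rowan indifferent between Y and X.
  Rowan's payoff to Y: q·5 + (1−q)·(-5) = 10q - 5
  Rowan's payoff to X: q·4 + (1−q)·7 = -3q + 7
  10q - 5 = -3q + 7  ⇒  13q = 12  ⇒  q = 12/13.
At equilibrium Rowan is indifferent across rows, so Rowan's payoff equals the payoff from Y: (12/13)·5 + (1/13)·(-5) = 55/13.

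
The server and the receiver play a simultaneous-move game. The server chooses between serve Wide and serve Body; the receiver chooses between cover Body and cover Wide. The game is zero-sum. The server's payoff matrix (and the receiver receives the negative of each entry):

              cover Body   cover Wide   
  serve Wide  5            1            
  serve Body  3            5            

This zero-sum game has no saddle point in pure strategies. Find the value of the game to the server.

v = 11/3

The server's indifference between serve Wide and serve Body determines the receiver's mixing probability q:
  the server's expected payoff from serve Wide: q·5 + (1−q)·1 = 4q + 1
  the server's expected payoff from serve Body: q·3 + (1−q)·5 = -2q + 5
  4q + 1 = -2q + 5  ⇒  6q = 4  ⇒  q = 2/3.
The value is the server's expected payoff against this mix (using serve Wide): (2/3)·5 + (1/3)·1 = 11/3.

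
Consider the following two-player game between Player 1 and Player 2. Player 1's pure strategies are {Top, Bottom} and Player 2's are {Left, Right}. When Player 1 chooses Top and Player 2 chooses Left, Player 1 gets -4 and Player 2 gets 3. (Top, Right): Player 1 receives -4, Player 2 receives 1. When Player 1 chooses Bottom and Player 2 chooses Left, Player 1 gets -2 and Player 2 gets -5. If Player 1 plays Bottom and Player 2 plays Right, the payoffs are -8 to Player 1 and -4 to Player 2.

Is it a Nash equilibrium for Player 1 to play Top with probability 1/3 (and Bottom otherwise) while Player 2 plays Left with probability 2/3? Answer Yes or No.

Yes

Check Player 2's indifference given Player 1's mix p = 1/3:
  payoff from Left = -7/3; payoff from Right = -7/3 — equal.
Check Player 1's indifference given Player 2's mix q = 2/3:
  payoff from Top = -4; payoff from Bottom = -4 — equal.
Both players are indifferent, so neither can profitably deviate.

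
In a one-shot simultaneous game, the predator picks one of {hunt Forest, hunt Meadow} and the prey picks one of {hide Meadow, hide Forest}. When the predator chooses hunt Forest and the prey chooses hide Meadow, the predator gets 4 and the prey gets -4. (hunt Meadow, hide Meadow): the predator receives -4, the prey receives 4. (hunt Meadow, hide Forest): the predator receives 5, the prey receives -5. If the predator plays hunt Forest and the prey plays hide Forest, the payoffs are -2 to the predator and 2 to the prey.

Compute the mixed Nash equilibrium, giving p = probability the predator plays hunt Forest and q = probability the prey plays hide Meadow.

p = 3/5, q = 7/15

Set the prey's expected payoff from hide Meadow equal to that from hide Forest:
  the prey's expected payoff from hide Meadow: p·(-4) + (1−p)·4 = -8p + 4
  the prey's expected payoff from hide Forest: p·2 + (1−p)·(-5) = 7p - 5
  -8p + 4 = 7p - 5  ⇒  -15p = -9  ⇒  p = 3/5.
In a mixed equilibrium the predator is indifferent between hunt Forest and hunt Meadow; this condition fixes q.
  the predator's expected payoff from hunt Forest: q·4 + (1−q)·(-2) = 6q - 2
  the predator's expected payoff from hunt Meadow: q·(-4) + (1−q)·5 = -9q + 5
  6q - 2 = -9q + 5  ⇒  15q = 7  ⇒  q = 7/15.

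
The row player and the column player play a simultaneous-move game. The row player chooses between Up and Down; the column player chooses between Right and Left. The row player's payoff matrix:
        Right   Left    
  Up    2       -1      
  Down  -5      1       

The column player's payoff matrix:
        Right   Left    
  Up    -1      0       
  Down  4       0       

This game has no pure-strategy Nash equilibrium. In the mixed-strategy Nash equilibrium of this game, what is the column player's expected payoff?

The column player's indifference between Right and Left determines the row player's mixing probability p:
  the column player's payoff from Right: p·(-1) + (1−p)·4 = -5p + 4
  the column player's payoff from Left: p·0 + (1−p)·0 = 0
  -5p + 4 = 0  ⇒  -5p = -4  ⇒  p = 4/5.
At equilibrium the column player is indifferent across columns, so the column player's payoff equals the payoff from Right: (4/5)·(-1) + (1/5)·4 = 0.

0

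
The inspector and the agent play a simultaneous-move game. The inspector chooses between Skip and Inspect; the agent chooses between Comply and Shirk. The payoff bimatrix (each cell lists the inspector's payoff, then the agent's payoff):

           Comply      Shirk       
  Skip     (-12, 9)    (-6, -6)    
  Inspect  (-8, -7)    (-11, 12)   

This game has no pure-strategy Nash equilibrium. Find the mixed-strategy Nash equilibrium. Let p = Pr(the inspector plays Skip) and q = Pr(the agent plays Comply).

In a mixed equilibrium the agent is indifferent between Comply and Shirk; this condition fixes p.
  the agent's expected payoff from Comply: p·9 + (1−p)·(-7) = 16p - 7
  the agent's expected payoff from Shirk: p·(-6) + (1−p)·12 = -18p + 12
  16p - 7 = -18p + 12  ⇒  34p = 19  ⇒  p = 19/34.
The inspector's indifference between Skip and Inspect determines the agent's mixing probability q:
  the inspector's payoff to Skip: q·(-12) + (1−q)·(-6) = -6q - 6
  the inspector's payoff to Inspect: q·(-8) + (1−q)·(-11) = 3q - 11
  -6q - 6 = 3q - 11  ⇒  -9q = -5  ⇒  q = 5/9.

p = 19/34, q = 5/9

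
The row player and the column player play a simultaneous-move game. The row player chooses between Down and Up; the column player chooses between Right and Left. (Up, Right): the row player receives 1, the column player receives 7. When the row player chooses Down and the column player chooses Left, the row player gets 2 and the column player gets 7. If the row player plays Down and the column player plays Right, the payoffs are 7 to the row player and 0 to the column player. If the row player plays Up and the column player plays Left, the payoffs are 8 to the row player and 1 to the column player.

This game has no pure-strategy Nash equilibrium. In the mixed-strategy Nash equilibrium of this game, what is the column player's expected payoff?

In a mixed equilibrium the column player is indifferent between Right and Left; this condition fixes p.
  the column player's payoff to Right: p·0 + (1−p)·7 = -7p + 7
  the column player's payoff to Left: p·7 + (1−p)·1 = 6p + 1
  -7p + 7 = 6p + 1  ⇒  -13p = -6  ⇒  p = 6/13.
At equilibrium the column player is indifferent across columns, so the column player's payoff equals the payoff from Right: (6/13)·0 + (7/13)·7 = 49/13.

49/13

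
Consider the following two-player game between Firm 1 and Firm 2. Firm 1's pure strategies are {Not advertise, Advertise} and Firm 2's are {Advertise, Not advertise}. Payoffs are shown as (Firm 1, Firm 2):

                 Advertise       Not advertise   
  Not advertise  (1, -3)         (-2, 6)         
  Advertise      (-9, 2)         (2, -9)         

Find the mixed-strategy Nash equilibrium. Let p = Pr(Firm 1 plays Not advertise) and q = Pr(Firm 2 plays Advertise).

p = 11/20, q = 2/7

Set Firm 2's expected payoff from Advertise equal to that from Not advertise:
  Firm 2's payoff to Advertise: p·(-3) + (1−p)·2 = -5p + 2
  Firm 2's payoff to Not advertise: p·6 + (1−p)·(-9) = 15p - 9
  -5p + 2 = 15p - 9  ⇒  -20p = -11  ⇒  p = 11/20.
Set Firm 1's expected payoff from Not advertise equal to that from Advertise:
  Firm 1's payoff from Not advertise: q·1 + (1−q)·(-2) = 3q - 2
  Firm 1's payoff from Advertise: q·(-9) + (1−q)·2 = -11q + 2
  3q - 2 = -11q + 2  ⇒  14q = 4  ⇒  q = 2/7.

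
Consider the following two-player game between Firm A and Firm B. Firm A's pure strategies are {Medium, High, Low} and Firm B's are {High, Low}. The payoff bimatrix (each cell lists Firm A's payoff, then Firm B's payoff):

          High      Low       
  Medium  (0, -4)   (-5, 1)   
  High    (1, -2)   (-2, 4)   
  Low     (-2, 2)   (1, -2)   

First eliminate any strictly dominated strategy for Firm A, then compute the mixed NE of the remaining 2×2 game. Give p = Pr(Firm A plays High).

Firm A's strategy Medium is strictly dominated by High: 1 > 0 and -2 > -5. Eliminate Medium.
For Firm B to be willing to mix, Firm B must be indifferent between High and Low, which pins down Firm A's mix.
  Firm B's payoff to High: p·(-2) + (1−p)·2 = -4p + 2
  Firm B's payoff to Low: p·4 + (1−p)·(-2) = 6p - 2
  -4p + 2 = 6p - 2  ⇒  -10p = -4  ⇒  p = 2/5.

p = 2/5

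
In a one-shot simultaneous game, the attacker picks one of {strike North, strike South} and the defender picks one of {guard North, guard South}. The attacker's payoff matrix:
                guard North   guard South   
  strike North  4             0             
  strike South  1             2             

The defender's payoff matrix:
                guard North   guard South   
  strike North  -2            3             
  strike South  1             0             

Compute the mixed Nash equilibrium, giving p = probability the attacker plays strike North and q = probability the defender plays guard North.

p = 1/6, q = 2/5

Set the defender's expected payoff from guard North equal to that from guard South:
  the defender's payoff to guard North: p·(-2) + (1−p)·1 = -3p + 1
  the defender's payoff to guard South: p·3 + (1−p)·0 = 3p
  -3p + 1 = 3p  ⇒  -6p = -1  ⇒  p = 1/6.
For the attacker to be willing to mix, the attacker must be indifferent between strike North and strike South, which pins down the defender's mix.
  the attacker's expected payoff from strike North: q·4 + (1−q)·0 = 4q
  the attacker's expected payoff from strike South: q·1 + (1−q)·2 = -q + 2
  4q = -q + 2  ⇒  5q = 2  ⇒  q = 2/5.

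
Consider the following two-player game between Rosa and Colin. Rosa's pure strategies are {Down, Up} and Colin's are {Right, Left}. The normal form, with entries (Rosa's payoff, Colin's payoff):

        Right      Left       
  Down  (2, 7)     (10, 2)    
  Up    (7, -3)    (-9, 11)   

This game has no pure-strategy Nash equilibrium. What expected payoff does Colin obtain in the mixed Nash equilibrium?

83/19

For Colin to be willing to mix, Colin must be indifferent between Right and Left, which pins down Rosa's mix.
  Colin's payoff from Right: p·7 + (1−p)·(-3) = 10p - 3
  Colin's payoff from Left: p·2 + (1−p)·11 = -9p + 11
  10p - 3 = -9p + 11  ⇒  19p = 14  ⇒  p = 14/19.
At equilibrium Colin is indifferent across columns, so Colin's payoff equals the payoff from Right: (14/19)·7 + (5/19)·(-3) = 83/19.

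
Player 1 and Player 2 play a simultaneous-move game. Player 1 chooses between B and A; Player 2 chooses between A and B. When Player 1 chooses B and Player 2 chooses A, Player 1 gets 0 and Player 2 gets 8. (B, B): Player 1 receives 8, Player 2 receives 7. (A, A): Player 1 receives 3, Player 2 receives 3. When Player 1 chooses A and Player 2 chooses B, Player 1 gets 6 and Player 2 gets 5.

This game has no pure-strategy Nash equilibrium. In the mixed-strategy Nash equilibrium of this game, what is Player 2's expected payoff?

For Player 2 to be willing to mix, Player 2 must be indifferent between A and B, which pins down Player 1's mix.
  Player 2's payoff from A: p·8 + (1−p)·3 = 5p + 3
  Player 2's payoff from B: p·7 + (1−p)·5 = 2p + 5
  5p + 3 = 2p + 5  ⇒  3p = 2  ⇒  p = 2/3.
At equilibrium Player 2 is indifferent across columns, so Player 2's payoff equals the payoff from A: (2/3)·8 + (1/3)·3 = 19/3.

19/3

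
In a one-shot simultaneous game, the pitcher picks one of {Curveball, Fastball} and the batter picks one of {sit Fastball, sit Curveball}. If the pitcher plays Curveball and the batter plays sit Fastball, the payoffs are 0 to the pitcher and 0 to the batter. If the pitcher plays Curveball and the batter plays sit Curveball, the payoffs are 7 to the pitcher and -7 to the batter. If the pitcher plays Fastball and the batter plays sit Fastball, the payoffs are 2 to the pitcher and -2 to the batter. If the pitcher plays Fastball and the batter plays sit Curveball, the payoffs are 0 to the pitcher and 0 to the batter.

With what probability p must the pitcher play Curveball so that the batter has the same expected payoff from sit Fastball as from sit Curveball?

p = 2/9

The batter's indifference between sit Fastball and sit Curveball determines the pitcher's mixing probability p:
  the batter's payoff from sit Fastball: p·0 + (1−p)·(-2) = 2p - 2
  the batter's payoff from sit Curveball: p·(-7) + (1−p)·0 = -7p
  2p - 2 = -7p  ⇒  9p = 2  ⇒  p = 2/9.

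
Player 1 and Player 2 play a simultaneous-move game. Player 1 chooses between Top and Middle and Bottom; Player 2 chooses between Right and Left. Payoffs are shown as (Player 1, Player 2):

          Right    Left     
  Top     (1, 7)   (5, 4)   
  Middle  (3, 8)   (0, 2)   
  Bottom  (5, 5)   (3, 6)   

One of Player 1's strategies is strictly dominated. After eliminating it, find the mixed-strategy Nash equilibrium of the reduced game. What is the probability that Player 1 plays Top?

Player 1's strategy Middle is strictly dominated by Bottom: 5 > 3 and 3 > 0. Eliminate Middle.
For Player 2 to be willing to mix, Player 2 must be indifferent between Right and Left, which pins down Player 1's mix.
  Player 2's payoff to Right: p·7 + (1−p)·5 = 2p + 5
  Player 2's payoff to Left: p·4 + (1−p)·6 = -2p + 6
  2p + 5 = -2p + 6  ⇒  4p = 1  ⇒  p = 1/4.

p = 1/4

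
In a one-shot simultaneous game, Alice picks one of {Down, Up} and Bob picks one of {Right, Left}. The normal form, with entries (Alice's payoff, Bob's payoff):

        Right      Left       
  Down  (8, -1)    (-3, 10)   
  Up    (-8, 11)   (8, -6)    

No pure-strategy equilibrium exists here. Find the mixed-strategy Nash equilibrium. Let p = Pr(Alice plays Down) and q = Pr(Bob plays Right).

p = 17/28, q = 11/27

In a mixed equilibrium Bob is indifferent between Right and Left; this condition fixes p.
  Bob's payoff to Right: p·(-1) + (1−p)·11 = -12p + 11
  Bob's payoff to Left: p·10 + (1−p)·(-6) = 16p - 6
  -12p + 11 = 16p - 6  ⇒  -28p = -17  ⇒  p = 17/28.
Alice's indifference between Down and Up determines Bob's mixing probability q:
  Alice's expected payoff from Down: q·8 + (1−q)·(-3) = 11q - 3
  Alice's expected payoff from Up: q·(-8) + (1−q)·8 = -16q + 8
  11q - 3 = -16q + 8  ⇒  27q = 11  ⇒  q = 11/27.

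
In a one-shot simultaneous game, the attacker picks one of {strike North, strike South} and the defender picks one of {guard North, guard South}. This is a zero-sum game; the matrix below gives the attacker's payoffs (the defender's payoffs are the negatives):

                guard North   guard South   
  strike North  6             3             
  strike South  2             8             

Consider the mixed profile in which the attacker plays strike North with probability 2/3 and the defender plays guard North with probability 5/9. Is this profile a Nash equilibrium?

Yes

Check the defender's indifference given the attacker's mix p = 2/3:
  payoff from guard North = -14/3; payoff from guard South = -14/3 — equal.
Check the attacker's indifference given the defender's mix q = 5/9:
  payoff from strike North = 14/3; payoff from strike South = 14/3 — equal.
Both players are indifferent, so neither can profitably deviate.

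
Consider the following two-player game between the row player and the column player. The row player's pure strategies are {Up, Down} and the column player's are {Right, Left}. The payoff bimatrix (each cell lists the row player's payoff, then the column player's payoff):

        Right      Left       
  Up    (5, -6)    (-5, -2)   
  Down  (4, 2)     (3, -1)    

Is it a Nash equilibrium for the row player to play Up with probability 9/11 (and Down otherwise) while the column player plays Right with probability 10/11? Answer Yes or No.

No

Given the row player's mix p = 9/11, the column player's payoff from Right is -50/11 but from Left is -20/11. The column player strictly prefers Left, so the column player would not mix.
So the proposed profile is not a Nash equilibrium.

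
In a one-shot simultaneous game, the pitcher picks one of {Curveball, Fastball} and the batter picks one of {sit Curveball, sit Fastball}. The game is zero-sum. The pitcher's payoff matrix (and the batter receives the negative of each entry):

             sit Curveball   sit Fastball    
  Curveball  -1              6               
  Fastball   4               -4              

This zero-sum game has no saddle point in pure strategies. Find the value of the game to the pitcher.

v = 4/3

For the pitcher to be willing to mix, the pitcher must be indifferent between Curveball and Fastball, which pins down the batter's mix.
  the pitcher's payoff to Curveball: q·(-1) + (1−q)·6 = -7q + 6
  the pitcher's payoff to Fastball: q·4 + (1−q)·(-4) = 8q - 4
  -7q + 6 = 8q - 4  ⇒  -15q = -10  ⇒  q = 2/3.
The value is the pitcher's expected payoff against this mix (using Curveball): (2/3)·(-1) + (1/3)·6 = 4/3.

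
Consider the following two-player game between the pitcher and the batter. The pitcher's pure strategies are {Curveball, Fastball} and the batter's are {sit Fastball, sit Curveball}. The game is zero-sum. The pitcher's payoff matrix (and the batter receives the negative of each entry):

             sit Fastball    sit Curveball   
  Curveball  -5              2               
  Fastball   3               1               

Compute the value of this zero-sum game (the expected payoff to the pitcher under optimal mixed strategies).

The pitcher's indifference between Curveball and Fastball determines the batter's mixing probability q:
  the pitcher's payoff from Curveball: q·(-5) + (1−q)·2 = -7q + 2
  the pitcher's payoff from Fastball: q·3 + (1−q)·1 = 2q + 1
  -7q + 2 = 2q + 1  ⇒  -9q = -1  ⇒  q = 1/9.
The value is the pitcher's expected payoff against this mix (using Curveball): (1/9)·(-5) + (8/9)·2 = 11/9.

v = 11/9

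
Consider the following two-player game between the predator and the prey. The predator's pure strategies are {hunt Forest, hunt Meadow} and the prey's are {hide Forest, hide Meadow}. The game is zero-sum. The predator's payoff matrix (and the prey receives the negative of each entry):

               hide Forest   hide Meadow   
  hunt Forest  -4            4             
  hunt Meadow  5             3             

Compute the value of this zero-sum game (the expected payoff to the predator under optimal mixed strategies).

v = 16/5

For the predator to be willing to mix, the predator must be indifferent between hunt Forest and hunt Meadow, which pins down the prey's mix.
  the predator's payoff from hunt Forest: q·(-4) + (1−q)·4 = -8q + 4
  the predator's payoff from hunt Meadow: q·5 + (1−q)·3 = 2q + 3
  -8q + 4 = 2q + 3  ⇒  -10q = -1  ⇒  q = 1/10.
The value is the predator's expected payoff against this mix (using hunt Forest): (1/10)·(-4) + (9/10)·4 = 16/5.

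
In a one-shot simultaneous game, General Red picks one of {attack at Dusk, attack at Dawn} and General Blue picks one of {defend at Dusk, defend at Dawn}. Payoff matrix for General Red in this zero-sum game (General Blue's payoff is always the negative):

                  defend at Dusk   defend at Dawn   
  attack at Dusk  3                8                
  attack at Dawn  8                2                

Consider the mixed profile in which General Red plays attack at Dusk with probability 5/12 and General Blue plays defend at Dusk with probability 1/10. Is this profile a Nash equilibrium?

No

Given General Red's mix p = 5/12, General Blue's payoff from defend at Dusk is -71/12 but from defend at Dawn is -9/2. General Blue strictly prefers defend at Dawn, so General Blue would not mix.
So the proposed profile is not a Nash equilibrium.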